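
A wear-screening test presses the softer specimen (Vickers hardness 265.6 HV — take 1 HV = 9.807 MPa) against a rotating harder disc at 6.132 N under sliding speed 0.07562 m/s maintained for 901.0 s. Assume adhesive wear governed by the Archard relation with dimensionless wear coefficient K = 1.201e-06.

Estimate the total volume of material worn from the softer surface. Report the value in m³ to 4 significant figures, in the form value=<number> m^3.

Intermediate values are shown rounded, and all working math runs at full float precision; a single final rounding to four significant figures.
Convert: Distance L = v·t = 0.07562 m/s × 901.0 s = 68.13 m.
Convert: Hardness H = 265.6 HV × 9.807 MPa/HV = 2605 MPa = 2.605e+09 Pa.
Expressed in SI base units: W = 6.132 N, H = 2.605e+09 Pa, K = 1.201e-06.
Wear volume V = K·W·L/H = 1.201e-06 · 6.132 · 68.13 / 2.605e+09 = 1.926e-13 m³.

value=1.926e-13 m^3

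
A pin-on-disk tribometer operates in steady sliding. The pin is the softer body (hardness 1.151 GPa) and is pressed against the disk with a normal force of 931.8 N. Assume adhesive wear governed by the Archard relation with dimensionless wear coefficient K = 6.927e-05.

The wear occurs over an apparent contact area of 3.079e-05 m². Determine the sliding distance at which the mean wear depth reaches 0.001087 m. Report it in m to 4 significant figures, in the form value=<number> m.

Intermediates are shown rounded — the computation keeps full precision — rounded just once to 4 significant digits.
Convert: Hardness H = 1.151 GPa = 1.151e+09 Pa.
Restated in SI base units: W = 931.8 N, H = 1.151e+09 Pa, K = 6.927e-05.
At the depth limit, V_lim = h_lim·A = 0.001087 · 3.079e-05 = 3.347e-08 m³.
Inverting, life L = V_lim·H/(K·W) = 3.347e-08 · 1.151e+09 / (6.927e-05 · 931.8) = 596.8 m.

value=596.8 m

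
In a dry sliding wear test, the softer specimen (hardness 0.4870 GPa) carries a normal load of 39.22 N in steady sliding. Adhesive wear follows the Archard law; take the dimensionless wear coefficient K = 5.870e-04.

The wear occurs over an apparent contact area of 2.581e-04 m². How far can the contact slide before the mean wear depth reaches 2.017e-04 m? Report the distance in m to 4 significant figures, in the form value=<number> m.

value=1101 m

Intermediate values are displayed rounded, and the computation carries full precision — a lone final rounding, at 4 significant figures.
Convert: Hardness H = 0.4870 GPa = 4.870e+08 Pa.
Collected in SI base units: W = 39.22 N, H = 4.870e+08 Pa, K = 5.870e-04.
Volume at the limit: V_lim = h_lim·A = 2.017e-04 · 2.581e-04 = 5.206e-08 m³.
Sliding life L = V_lim·H/(K·W) = 5.206e-08 · 4.870e+08 / (5.870e-04 · 39.22) = 1101 m.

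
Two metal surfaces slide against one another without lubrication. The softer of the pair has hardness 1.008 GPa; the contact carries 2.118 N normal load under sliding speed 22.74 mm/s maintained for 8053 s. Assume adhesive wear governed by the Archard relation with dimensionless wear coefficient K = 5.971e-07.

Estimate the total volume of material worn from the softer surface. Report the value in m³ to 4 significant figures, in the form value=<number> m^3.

Intermediates appear rounded; all arithmetic maintains exact precision; a lone final rounding to four significant digits.
Sliding speed v = 22.74 mm/s = 0.02274 m/s. Sliding distance L = v·t = 0.02274 m/s × 8053 s = 183.1 m.
Hardness H = 1.008 GPa = 1.008e+09 Pa.
Collected in SI base units: W = 2.118 N, H = 1.008e+09 Pa, K = 5.971e-07.
Wear volume V = K·W·L/H = 5.971e-07 · 2.118 · 183.1 / 1.008e+09 = 2.298e-13 m³.

value=2.298e-13 m^3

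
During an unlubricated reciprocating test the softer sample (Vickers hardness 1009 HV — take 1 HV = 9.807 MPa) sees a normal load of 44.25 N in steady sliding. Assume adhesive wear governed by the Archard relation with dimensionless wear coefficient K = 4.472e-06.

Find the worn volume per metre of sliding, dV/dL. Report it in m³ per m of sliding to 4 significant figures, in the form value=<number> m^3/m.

value=2.000e-14 m^3/m

Intermediate values are displayed rounded. Every step holds full precision. Rounded once at the end, at 4 significant digits.
Convert: Hardness H = 1009 HV × 9.807 MPa/HV = 9895 MPa = 9.895e+09 Pa.
Working in SI base units: W = 44.25 N, H = 9.895e+09 Pa, K = 4.472e-06.
Wear rate dV/dL = K·W/H (no L dependence): 4.472e-06 · 44.25 / 9.895e+09 = 2.000e-14 m³/m.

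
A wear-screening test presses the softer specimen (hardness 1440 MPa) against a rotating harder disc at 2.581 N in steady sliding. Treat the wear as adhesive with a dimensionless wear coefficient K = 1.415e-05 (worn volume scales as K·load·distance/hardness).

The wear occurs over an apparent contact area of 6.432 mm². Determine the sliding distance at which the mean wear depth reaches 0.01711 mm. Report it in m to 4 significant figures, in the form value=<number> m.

value=4339 m

The intermediates are printed rounded — all working math holds exact precision; a single final rounding, at 4 significant digits.
Convert: Hardness H = 1440 MPa = 1.440e+09 Pa.
Convert: Contact area A = 6.432 mm² = 6.432e-06 m².
Convert: Depth limit h_lim = 0.01711 mm = 1.711e-05 m.
As SI base values: W = 2.581 N, H = 1.440e+09 Pa, K = 1.415e-05.
Volume at the limit: V_lim = h_lim·A = 1.711e-05 · 6.432e-06 = 1.101e-10 m³.
Life L = V_lim·H/(K·W) = 1.101e-10 · 1.440e+09 / (1.415e-05 · 2.581) = 4339 m.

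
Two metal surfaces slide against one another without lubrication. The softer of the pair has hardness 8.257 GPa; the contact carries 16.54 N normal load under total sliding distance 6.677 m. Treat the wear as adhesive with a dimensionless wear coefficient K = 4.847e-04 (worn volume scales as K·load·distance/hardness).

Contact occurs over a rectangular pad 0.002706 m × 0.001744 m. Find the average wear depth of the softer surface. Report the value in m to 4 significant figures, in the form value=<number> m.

All working math maintains full float precision. The intermediates are displayed rounded, and a lone final rounding to four significant digits.
Hardness H = 8.257 GPa = 8.257e+09 Pa.
Contact area A = 0.002706 m × 0.001744 m = 4.719e-06 m².
In SI base units, W = 16.54 N, H = 8.257e+09 Pa, K = 4.847e-04.
Worn volume V = K·W·L/H = 4.847e-04 · 16.54 · 6.677 / 8.257e+09 = 6.483e-12 m³.
Wear depth h = V/A = 6.483e-12 / 4.719e-06 = 1.374e-06 m.

value=1.374e-06 m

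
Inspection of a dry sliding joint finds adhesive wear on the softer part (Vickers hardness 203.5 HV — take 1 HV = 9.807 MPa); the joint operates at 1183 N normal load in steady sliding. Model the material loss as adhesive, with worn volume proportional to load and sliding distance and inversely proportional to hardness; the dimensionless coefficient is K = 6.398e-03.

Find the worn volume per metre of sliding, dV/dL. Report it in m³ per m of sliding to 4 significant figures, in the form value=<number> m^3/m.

value=3.793e-09 m^3/m

The computation carries exact precision; printed values are rounded — rounded once at the end: four significant figures.
Convert: Hardness H = 203.5 HV × 9.807 MPa/HV = 1996 MPa = 1.996e+09 Pa.
SI base units throughout: W = 1183 N, H = 1.996e+09 Pa, K = 6.398e-03.
Wear rate dV/dL = K·W/H: 6.398e-03 · 1183 / 1.996e+09 = 3.793e-09 m³/m.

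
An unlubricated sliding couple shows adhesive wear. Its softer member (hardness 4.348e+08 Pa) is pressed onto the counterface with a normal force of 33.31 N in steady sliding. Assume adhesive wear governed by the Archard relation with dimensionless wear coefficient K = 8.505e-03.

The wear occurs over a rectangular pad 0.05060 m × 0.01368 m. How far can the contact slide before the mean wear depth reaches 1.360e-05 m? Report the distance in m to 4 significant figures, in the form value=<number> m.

All arithmetic carries full float precision; the intermediates are printed rounded, and one final rounding, at four significant figures.
Convert: Contact area A = 0.05060 m × 0.01368 m = 6.922e-04 m².
Collected in SI base units: W = 33.31 N, H = 4.348e+08 Pa, K = 8.505e-03.
Allowed volume V_lim = h_lim·A = 1.360e-05 · 6.922e-04 = 9.414e-09 m³.
Thus life L = V_lim·H/(K·W) = 9.414e-09 · 4.348e+08 / (8.505e-03 · 33.31) = 14.45 m.

value=14.45 m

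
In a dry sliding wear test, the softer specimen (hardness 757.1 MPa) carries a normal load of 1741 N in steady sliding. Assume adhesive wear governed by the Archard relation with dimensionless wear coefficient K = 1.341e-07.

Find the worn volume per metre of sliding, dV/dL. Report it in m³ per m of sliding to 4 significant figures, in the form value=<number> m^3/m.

Printed values are rounded; all working math runs at exact precision, and a lone final rounding to 4 significant figures.
Convert: Hardness H = 757.1 MPa = 7.571e+08 Pa.
Expressed in SI base units: W = 1741 N, H = 7.571e+08 Pa, K = 1.341e-07.
The wear rate dV/dL = K·W/H, so: 1.341e-07 · 1741 / 7.571e+08 = 3.084e-13 m³/m.

value=3.084e-13 m^3/m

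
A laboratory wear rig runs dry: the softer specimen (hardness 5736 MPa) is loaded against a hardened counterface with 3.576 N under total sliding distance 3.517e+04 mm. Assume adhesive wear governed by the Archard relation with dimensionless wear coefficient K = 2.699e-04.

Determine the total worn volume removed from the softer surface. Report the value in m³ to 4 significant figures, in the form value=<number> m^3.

All working math runs at full float precision. The intermediates appear rounded. Rounded once at the end to 4 significant digits.
Sliding distance L = 3.517e+04 mm = 35.17 m.
Hardness H = 5736 MPa = 5.736e+09 Pa.
Expressed in SI base units: W = 3.576 N, H = 5.736e+09 Pa, K = 2.699e-04.
By Archard's law, V = K·W·L/H = 2.699e-04 · 3.576 · 35.17 / 5.736e+09 = 5.918e-12 m³.

value=5.918e-12 m^3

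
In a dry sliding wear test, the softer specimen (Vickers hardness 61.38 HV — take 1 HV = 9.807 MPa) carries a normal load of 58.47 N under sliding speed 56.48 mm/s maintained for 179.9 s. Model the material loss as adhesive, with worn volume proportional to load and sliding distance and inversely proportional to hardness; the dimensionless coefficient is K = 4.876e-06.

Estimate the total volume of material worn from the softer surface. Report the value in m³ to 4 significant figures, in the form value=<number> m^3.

Each operation maintains full float precision, and intermediates appear rounded; one last rounding, at 4 significant digits.
Sliding speed v = 56.48 mm/s = 0.05648 m/s. Sliding distance L = v·t = 0.05648 m/s × 179.9 s = 10.16 m.
Hardness H = 61.38 HV × 9.807 MPa/HV = 602.0 MPa = 6.020e+08 Pa.
SI base units throughout: W = 58.47 N, H = 6.020e+08 Pa, K = 4.876e-06.
Archard relation: V = K·W·L/H = 4.876e-06 · 58.47 · 10.16 / 6.020e+08 = 4.812e-12 m³.

value=4.812e-12 m^3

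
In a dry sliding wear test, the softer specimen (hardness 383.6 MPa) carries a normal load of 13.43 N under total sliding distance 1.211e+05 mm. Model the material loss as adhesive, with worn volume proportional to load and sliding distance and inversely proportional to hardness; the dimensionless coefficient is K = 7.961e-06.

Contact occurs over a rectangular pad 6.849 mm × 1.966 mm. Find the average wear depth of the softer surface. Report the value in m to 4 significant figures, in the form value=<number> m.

Shown intermediates are rounded. The algebra carries full precision. Rounded just once: four significant figures.
Convert: The distance L = 1.211e+05 mm = 121.1 m.
Convert: Hardness H = 383.6 MPa = 3.836e+08 Pa.
Convert: Pad sides 6.849 mm × 1.966 mm = 0.006849 m × 0.001966 m. Contact area A = 0.006849 m × 0.001966 m = 1.347e-05 m².
Restated in SI base units: W = 13.43 N, H = 3.836e+08 Pa, K = 7.961e-06.
Volume removed: V = K·W·L/H = 7.961e-06 · 13.43 · 121.1 / 3.836e+08 = 3.375e-11 m³.
Mean wear depth h = V/A = 3.375e-11 / 1.347e-05 = 2.507e-06 m.

value=2.507e-06 m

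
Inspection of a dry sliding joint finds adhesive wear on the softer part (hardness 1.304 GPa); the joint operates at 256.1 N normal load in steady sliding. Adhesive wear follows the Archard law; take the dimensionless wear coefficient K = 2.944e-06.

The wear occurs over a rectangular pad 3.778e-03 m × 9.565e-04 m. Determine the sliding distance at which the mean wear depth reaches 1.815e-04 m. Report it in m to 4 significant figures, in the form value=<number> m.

value=1134 m

The intermediates are printed rounded. All arithmetic carries exact precision. Rounded once at the end: four significant figures.
Convert: Hardness H = 1.304 GPa = 1.304e+09 Pa.
Convert: Contact area A = 3.778e-03 m × 9.565e-04 m = 3.614e-06 m².
SI base units throughout: W = 256.1 N, H = 1.304e+09 Pa, K = 2.944e-06.
Wearable volume V_lim = h_lim·A = 1.815e-04 · 3.614e-06 = 6.559e-10 m³.
Sliding life L = V_lim·H/(K·W) = 6.559e-10 · 1.304e+09 / (2.944e-06 · 256.1) = 1134 m.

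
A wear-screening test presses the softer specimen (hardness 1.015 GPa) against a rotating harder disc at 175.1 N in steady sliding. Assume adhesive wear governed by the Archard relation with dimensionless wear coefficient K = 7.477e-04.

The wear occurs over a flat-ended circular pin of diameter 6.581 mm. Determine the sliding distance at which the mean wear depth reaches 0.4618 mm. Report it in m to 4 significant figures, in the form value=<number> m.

Intermediate values are displayed rounded. The computation carries full precision, and a lone final rounding, at four significant digits.
Hardness H = 1.015 GPa = 1.015e+09 Pa.
Pin diameter d = 6.581 mm = 0.006581 m. Contact area A = π·d²/4 = π·(0.006581 m)²/4 = 3.402e-05 m².
Depth limit h_lim = 0.4618 mm = 4.618e-04 m.
Working in SI base units: W = 175.1 N, H = 1.015e+09 Pa, K = 7.477e-04.
Limit volume V_lim = h_lim·A = 4.618e-04 · 3.402e-05 = 1.571e-08 m³.
Life L = V_lim·H/(K·W) = 1.571e-08 · 1.015e+09 / (7.477e-04 · 175.1) = 121.8 m.

value=121.8 m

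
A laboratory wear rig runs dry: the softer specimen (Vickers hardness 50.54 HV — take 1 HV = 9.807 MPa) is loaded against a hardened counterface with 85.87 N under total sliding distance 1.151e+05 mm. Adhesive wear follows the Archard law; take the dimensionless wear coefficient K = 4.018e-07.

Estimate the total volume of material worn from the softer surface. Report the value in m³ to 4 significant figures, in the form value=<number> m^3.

value=8.012e-12 m^3

Intermediates are shown rounded. The computation holds full precision; one final rounding, at 4 significant figures.
Convert: Sliding distance L = 1.151e+05 mm = 115.1 m.
Convert: Hardness H = 50.54 HV × 9.807 MPa/HV = 495.6 MPa = 4.956e+08 Pa.
As SI base values: W = 85.87 N, H = 4.956e+08 Pa, K = 4.018e-07.
Wear volume V = K·W·L/H = 4.018e-07 · 85.87 · 115.1 / 4.956e+08 = 8.012e-12 m³.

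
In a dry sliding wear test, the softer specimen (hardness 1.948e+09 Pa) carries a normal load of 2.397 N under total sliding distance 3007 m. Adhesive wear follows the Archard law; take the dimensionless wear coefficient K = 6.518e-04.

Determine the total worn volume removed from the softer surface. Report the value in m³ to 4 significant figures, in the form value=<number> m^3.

Every step keeps exact precision — the intermediates are displayed rounded, and one last rounding: four significant digits.
Restated in SI base units: W = 2.397 N, H = 1.948e+09 Pa, K = 6.518e-04.
Apply Archard: V = K·W·L/H = 6.518e-04 · 2.397 · 3007 / 1.948e+09 = 2.412e-09 m³.

value=2.412e-09 m^3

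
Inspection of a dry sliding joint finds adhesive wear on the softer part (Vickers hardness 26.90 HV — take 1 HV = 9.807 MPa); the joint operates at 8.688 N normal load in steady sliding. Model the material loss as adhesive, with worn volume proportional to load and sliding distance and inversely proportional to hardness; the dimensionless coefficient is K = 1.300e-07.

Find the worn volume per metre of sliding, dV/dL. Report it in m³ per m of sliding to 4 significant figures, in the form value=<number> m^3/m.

value=4.281e-15 m^3/m

All working math carries full precision, and quoted intermediates are rounded. Rounded once at the end to four significant figures.
Convert: Hardness H = 26.90 HV × 9.807 MPa/HV = 263.8 MPa = 2.638e+08 Pa.
Collected in SI base units: W = 8.688 N, H = 2.638e+08 Pa, K = 1.300e-07.
Volumetric rate dV/dL = K·W/H, so: 1.300e-07 · 8.688 / 2.638e+08 = 4.281e-15 m³/m.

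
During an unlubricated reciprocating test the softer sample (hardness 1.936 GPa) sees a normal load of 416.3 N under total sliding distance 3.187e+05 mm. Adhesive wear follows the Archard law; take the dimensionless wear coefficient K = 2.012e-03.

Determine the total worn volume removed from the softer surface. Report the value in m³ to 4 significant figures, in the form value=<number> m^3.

All working math runs at full precision, and intermediate values are shown rounded. Rounded just once to four significant digits.
The distance L = 3.187e+05 mm = 318.7 m.
Hardness H = 1.936 GPa = 1.936e+09 Pa.
Collected in SI base units: W = 416.3 N, H = 1.936e+09 Pa, K = 2.012e-03.
Archard volume V = K·W·L/H = 2.012e-03 · 416.3 · 318.7 / 1.936e+09 = 1.379e-07 m³.

value=1.379e-07 m^3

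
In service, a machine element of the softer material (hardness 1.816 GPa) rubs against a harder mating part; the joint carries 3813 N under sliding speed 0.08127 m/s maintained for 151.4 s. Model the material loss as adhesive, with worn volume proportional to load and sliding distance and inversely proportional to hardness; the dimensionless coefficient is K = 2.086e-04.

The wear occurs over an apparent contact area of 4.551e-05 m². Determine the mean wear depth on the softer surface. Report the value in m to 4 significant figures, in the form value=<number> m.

Intermediates are shown rounded — the computation carries exact precision; rounded just once: four significant figures.
Total distance L = v·t = 0.08127 m/s × 151.4 s = 12.30 m.
Hardness H = 1.816 GPa = 1.816e+09 Pa.
SI base units throughout: W = 3813 N, H = 1.816e+09 Pa, K = 2.086e-04.
Wear volume V = K·W·L/H = 2.086e-04 · 3813 · 12.30 / 1.816e+09 = 5.389e-09 m³.
Wear depth h = V/A = 5.389e-09 / 4.551e-05 = 1.184e-04 m.

value=1.184e-04 m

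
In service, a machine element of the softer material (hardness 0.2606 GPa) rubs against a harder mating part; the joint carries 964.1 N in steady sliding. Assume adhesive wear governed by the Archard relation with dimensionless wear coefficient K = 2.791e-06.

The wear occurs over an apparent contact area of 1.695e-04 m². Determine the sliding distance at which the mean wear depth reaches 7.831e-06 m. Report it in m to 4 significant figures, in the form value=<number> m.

Every step runs at full precision; the intermediates are printed rounded; a lone final rounding: 4 significant figures.
Hardness H = 0.2606 GPa = 2.606e+08 Pa.
Collected in SI base units: W = 964.1 N, H = 2.606e+08 Pa, K = 2.791e-06.
Volume at the limit: V_lim = h_lim·A = 7.831e-06 · 1.695e-04 = 1.327e-09 m³.
Thus life L = V_lim·H/(K·W) = 1.327e-09 · 2.606e+08 / (2.791e-06 · 964.1) = 128.6 m.

value=128.6 m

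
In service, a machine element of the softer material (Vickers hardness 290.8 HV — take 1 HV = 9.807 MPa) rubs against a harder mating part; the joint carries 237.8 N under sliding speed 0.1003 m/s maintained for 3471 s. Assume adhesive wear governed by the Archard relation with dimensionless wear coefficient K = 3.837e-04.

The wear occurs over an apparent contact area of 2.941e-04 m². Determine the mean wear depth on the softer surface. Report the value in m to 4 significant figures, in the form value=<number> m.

Every step runs at exact precision. The intermediates are shown rounded; one final rounding: four significant digits.
Convert: Distance covered L = v·t = 0.1003 m/s × 3471 s = 348.1 m.
Convert: Hardness H = 290.8 HV × 9.807 MPa/HV = 2852 MPa = 2.852e+09 Pa.
Restated in SI base units: W = 237.8 N, H = 2.852e+09 Pa, K = 3.837e-04.
By Archard's law, V = K·W·L/H = 3.837e-04 · 237.8 · 348.1 / 2.852e+09 = 1.114e-08 m³.
Depth h = V/A = 1.114e-08 / 2.941e-04 = 3.787e-05 m.

value=3.787e-05 m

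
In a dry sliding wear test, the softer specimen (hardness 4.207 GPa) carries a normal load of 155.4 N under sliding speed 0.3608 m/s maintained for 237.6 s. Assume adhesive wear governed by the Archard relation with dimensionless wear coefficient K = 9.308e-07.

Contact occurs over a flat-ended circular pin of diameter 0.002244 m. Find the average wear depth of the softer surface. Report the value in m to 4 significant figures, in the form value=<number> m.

All working math keeps full float precision. The intermediates are shown rounded — a single final rounding, at 4 significant figures.
Path length L = v·t = 0.3608 m/s × 237.6 s = 85.73 m.
Hardness H = 4.207 GPa = 4.207e+09 Pa.
Contact area A = π·d²/4 = π·(0.002244 m)²/4 = 3.955e-06 m².
Expressed in SI base units: W = 155.4 N, H = 4.207e+09 Pa, K = 9.308e-07.
By Archard's law, V = K·W·L/H = 9.308e-07 · 155.4 · 85.73 / 4.207e+09 = 2.947e-12 m³.
Mean wear depth h = V/A = 2.947e-12 / 3.955e-06 = 7.453e-07 m.

value=7.453e-07 m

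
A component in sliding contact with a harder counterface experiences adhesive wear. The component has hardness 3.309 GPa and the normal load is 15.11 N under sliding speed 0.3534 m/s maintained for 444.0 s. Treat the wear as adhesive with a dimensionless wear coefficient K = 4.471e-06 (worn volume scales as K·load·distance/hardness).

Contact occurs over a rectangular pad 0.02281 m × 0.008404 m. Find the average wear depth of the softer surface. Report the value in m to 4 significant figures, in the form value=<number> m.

The computation carries full precision — the intermediates are shown rounded — a lone final rounding to 4 significant figures.
Convert: Distance covered L = v·t = 0.3534 m/s × 444.0 s = 156.9 m.
Convert: Hardness H = 3.309 GPa = 3.309e+09 Pa.
Convert: Contact area A = 0.02281 m × 0.008404 m = 1.917e-04 m².
Working in SI base units: W = 15.11 N, H = 3.309e+09 Pa, K = 4.471e-06.
Archard relation: V = K·W·L/H = 4.471e-06 · 15.11 · 156.9 / 3.309e+09 = 3.203e-12 m³.
Mean depth h = V/A = 3.203e-12 / 1.917e-04 = 1.671e-08 m.

value=1.671e-08 m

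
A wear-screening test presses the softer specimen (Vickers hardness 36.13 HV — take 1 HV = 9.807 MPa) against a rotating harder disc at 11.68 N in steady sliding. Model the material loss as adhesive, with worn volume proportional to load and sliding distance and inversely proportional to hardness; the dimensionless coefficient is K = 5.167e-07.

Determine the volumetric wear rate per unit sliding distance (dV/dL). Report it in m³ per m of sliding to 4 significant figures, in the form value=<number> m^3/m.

Every step carries full precision, and shown intermediates are rounded. Rounded once at the end to 4 significant figures.
Convert: Hardness H = 36.13 HV × 9.807 MPa/HV = 354.3 MPa = 3.543e+08 Pa.
In SI base units, W = 11.68 N, H = 3.543e+08 Pa, K = 5.167e-07.
Rate of wear dV/dL = K·W/H: 5.167e-07 · 11.68 / 3.543e+08 = 1.703e-14 m³/m.

value=1.703e-14 m^3/m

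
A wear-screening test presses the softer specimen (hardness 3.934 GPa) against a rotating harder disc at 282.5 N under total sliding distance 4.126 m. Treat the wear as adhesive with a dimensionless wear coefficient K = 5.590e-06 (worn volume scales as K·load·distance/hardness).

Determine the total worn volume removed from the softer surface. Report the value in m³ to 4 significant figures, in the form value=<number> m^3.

value=1.656e-12 m^3

The computation runs at exact precision — intermediate values are shown rounded; one last rounding: four significant digits.
Convert: Hardness H = 3.934 GPa = 3.934e+09 Pa.
SI base units throughout: W = 282.5 N, H = 3.934e+09 Pa, K = 5.590e-06.
Archard relation: V = K·W·L/H = 5.590e-06 · 282.5 · 4.126 / 3.934e+09 = 1.656e-12 m³.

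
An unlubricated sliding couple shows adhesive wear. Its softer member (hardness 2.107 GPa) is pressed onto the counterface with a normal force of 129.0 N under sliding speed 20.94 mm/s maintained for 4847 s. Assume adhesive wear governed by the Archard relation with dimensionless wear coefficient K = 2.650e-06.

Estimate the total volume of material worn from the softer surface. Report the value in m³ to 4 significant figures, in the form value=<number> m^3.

All arithmetic holds full float precision, and intermediate values are displayed rounded; one last rounding: four significant figures.
Sliding speed v = 20.94 mm/s = 0.02094 m/s. Sliding distance L = v·t = 0.02094 m/s × 4847 s = 101.5 m.
Hardness H = 2.107 GPa = 2.107e+09 Pa.
In SI base units, W = 129.0 N, H = 2.107e+09 Pa, K = 2.650e-06.
Wear volume V = K·W·L/H = 2.650e-06 · 129.0 · 101.5 / 2.107e+09 = 1.647e-11 m³.

value=1.647e-11 m^3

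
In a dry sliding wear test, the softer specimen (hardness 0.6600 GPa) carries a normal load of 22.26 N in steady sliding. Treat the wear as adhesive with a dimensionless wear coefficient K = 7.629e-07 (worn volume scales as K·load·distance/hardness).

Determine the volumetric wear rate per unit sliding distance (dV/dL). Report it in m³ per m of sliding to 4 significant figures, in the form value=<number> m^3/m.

value=2.573e-14 m^3/m

Every step maintains full float precision — shown intermediates are rounded — a lone final rounding to 4 significant digits.
Hardness H = 0.6600 GPa = 6.600e+08 Pa.
In SI base units, W = 22.26 N, H = 6.600e+08 Pa, K = 7.629e-07.
The wear rate dV/dL = K·W/H — distance-free: 7.629e-07 · 22.26 / 6.600e+08 = 2.573e-14 m³/m.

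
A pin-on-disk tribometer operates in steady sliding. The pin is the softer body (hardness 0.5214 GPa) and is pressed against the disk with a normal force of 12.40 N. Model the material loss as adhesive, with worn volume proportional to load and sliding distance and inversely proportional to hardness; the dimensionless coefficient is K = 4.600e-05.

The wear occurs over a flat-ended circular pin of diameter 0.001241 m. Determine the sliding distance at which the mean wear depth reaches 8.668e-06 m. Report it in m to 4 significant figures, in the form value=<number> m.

Each operation carries full precision — the intermediates are printed rounded — a single final rounding to 4 significant digits.
Convert: Hardness H = 0.5214 GPa = 5.214e+08 Pa.
Convert: Contact area A = π·d²/4 = π·(0.001241 m)²/4 = 1.210e-06 m².
In SI base units: W = 12.40 N, H = 5.214e+08 Pa, K = 4.600e-05.
Allowed volume V_lim = h_lim·A = 8.668e-06 · 1.210e-06 = 1.048e-11 m³.
Life L = V_lim·H/(K·W) = 1.048e-11 · 5.214e+08 / (4.600e-05 · 12.40) = 9.584 m.

value=9.584 m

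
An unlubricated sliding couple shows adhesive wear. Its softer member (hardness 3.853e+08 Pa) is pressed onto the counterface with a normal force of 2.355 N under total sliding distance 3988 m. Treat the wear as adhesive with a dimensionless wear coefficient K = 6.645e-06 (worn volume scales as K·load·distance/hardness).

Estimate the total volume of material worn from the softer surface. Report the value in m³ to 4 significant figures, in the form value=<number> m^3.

value=1.620e-10 m^3

Shown intermediates are rounded, and every step keeps full precision. Rounded just once: 4 significant digits.
Working in SI base units: W = 2.355 N, H = 3.853e+08 Pa, K = 6.645e-06.
Apply Archard: V = K·W·L/H = 6.645e-06 · 2.355 · 3988 / 3.853e+08 = 1.620e-10 m³.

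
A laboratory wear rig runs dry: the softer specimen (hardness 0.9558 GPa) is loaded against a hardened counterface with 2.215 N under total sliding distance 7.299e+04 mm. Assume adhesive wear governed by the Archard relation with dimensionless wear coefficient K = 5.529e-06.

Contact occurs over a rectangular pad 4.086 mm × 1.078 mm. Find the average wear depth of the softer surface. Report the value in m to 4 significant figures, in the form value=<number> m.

value=2.123e-07 m

Intermediate values appear rounded. Each operation carries full float precision; a lone final rounding to 4 significant digits.
Convert: The distance L = 7.299e+04 mm = 72.99 m.
Convert: Hardness H = 0.9558 GPa = 9.558e+08 Pa.
Convert: Pad sides 4.086 mm × 1.078 mm = 0.004086 m × 0.001078 m. Contact area A = 0.004086 m × 0.001078 m = 4.405e-06 m².
Collected in SI base units: W = 2.215 N, H = 9.558e+08 Pa, K = 5.529e-06.
Apply Archard: V = K·W·L/H = 5.529e-06 · 2.215 · 72.99 / 9.558e+08 = 9.352e-13 m³.
Depth h = V/A = 9.352e-13 / 4.405e-06 = 2.123e-07 m.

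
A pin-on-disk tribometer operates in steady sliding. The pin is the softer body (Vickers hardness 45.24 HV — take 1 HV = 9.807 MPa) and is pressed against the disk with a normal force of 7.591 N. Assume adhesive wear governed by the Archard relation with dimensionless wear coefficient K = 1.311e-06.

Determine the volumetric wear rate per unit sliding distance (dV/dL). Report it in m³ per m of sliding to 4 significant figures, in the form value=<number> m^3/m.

Each operation carries exact precision; quoted intermediates are rounded — rounded once at the end to 4 significant figures.
Hardness H = 45.24 HV × 9.807 MPa/HV = 443.7 MPa = 4.437e+08 Pa.
Working in SI base units: W = 7.591 N, H = 4.437e+08 Pa, K = 1.311e-06.
Volumetric rate dV/dL = K·W/H, per unit distance: 1.311e-06 · 7.591 / 4.437e+08 = 2.243e-14 m³/m.

value=2.243e-14 m^3/m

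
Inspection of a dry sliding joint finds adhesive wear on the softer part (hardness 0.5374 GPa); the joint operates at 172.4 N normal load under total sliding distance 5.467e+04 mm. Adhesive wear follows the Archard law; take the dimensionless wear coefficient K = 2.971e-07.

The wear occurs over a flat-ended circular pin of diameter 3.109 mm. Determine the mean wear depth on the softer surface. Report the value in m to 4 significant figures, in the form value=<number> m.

Each operation holds full precision — intermediate values appear rounded, and one final rounding: 4 significant figures.
Convert: Sliding distance L = 5.467e+04 mm = 54.67 m.
Convert: Hardness H = 0.5374 GPa = 5.374e+08 Pa.
Convert: Pin diameter d = 3.109 mm = 0.003109 m. Contact area A = π·d²/4 = π·(0.003109 m)²/4 = 7.592e-06 m².
SI base units throughout: W = 172.4 N, H = 5.374e+08 Pa, K = 2.971e-07.
By Archard's law, V = K·W·L/H = 2.971e-07 · 172.4 · 54.67 / 5.374e+08 = 5.211e-12 m³.
Depth h = V/A = 5.211e-12 / 7.592e-06 = 6.864e-07 m.

value=6.864e-07 m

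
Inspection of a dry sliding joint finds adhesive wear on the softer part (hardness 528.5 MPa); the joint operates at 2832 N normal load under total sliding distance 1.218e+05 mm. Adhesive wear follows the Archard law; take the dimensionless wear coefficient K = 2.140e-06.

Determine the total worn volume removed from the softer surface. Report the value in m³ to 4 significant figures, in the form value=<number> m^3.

The intermediates are shown rounded; all arithmetic carries exact precision — one last rounding: 4 significant digits.
Convert: Distance covered L = 1.218e+05 mm = 121.8 m.
Convert: Hardness H = 528.5 MPa = 5.285e+08 Pa.
In SI base units, W = 2832 N, H = 5.285e+08 Pa, K = 2.140e-06.
Apply Archard: V = K·W·L/H = 2.140e-06 · 2832 · 121.8 / 5.285e+08 = 1.397e-09 m³.

value=1.397e-09 m^3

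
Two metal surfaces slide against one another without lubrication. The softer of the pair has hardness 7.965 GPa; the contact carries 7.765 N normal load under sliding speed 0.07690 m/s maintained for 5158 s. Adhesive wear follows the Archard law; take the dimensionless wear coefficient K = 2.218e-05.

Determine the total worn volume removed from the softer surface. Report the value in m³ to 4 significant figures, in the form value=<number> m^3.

Printed values are rounded, and every step carries full precision. Rounded once at the end to four significant figures.
Convert: Sliding distance L = v·t = 0.07690 m/s × 5158 s = 396.7 m.
Convert: Hardness H = 7.965 GPa = 7.965e+09 Pa.
SI base units throughout: W = 7.765 N, H = 7.965e+09 Pa, K = 2.218e-05.
Archard relation: V = K·W·L/H = 2.218e-05 · 7.765 · 396.7 / 7.965e+09 = 8.577e-12 m³.

value=8.577e-12 m^3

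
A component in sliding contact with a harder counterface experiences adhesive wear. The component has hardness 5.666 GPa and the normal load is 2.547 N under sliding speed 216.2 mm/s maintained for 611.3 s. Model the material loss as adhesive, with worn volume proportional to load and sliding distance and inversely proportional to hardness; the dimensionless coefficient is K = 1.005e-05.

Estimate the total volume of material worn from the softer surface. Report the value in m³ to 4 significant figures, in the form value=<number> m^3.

value=5.971e-13 m^3

Intermediate values are displayed rounded. All arithmetic maintains full float precision; one last rounding to four significant figures.
Convert: Sliding speed v = 216.2 mm/s = 0.2162 m/s. Path length L = v·t = 0.2162 m/s × 611.3 s = 132.2 m.
Convert: Hardness H = 5.666 GPa = 5.666e+09 Pa.
Restated in SI base units: W = 2.547 N, H = 5.666e+09 Pa, K = 1.005e-05.
By Archard's law, V = K·W·L/H = 1.005e-05 · 2.547 · 132.2 / 5.666e+09 = 5.971e-13 m³.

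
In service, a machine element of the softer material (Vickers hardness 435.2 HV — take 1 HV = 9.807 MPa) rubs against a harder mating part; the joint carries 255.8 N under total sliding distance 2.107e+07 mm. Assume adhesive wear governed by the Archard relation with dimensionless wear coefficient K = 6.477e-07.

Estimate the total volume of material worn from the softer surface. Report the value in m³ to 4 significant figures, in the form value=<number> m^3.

value=8.179e-10 m^3

The computation holds full precision; displayed values are rounded; a single final rounding, at four significant digits.
Distance covered L = 2.107e+07 mm = 2.107e+04 m.
Hardness H = 435.2 HV × 9.807 MPa/HV = 4268 MPa = 4.268e+09 Pa.
Expressed in SI base units: W = 255.8 N, H = 4.268e+09 Pa, K = 6.477e-07.
Archard volume V = K·W·L/H = 6.477e-07 · 255.8 · 2.107e+04 / 4.268e+09 = 8.179e-10 m³.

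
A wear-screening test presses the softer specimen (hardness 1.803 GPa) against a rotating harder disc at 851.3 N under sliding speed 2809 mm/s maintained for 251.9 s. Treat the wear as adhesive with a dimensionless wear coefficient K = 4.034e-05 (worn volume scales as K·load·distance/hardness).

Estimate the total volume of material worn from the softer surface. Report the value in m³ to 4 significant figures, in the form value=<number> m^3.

The intermediates appear rounded. The computation holds full float precision, and a single final rounding: four significant digits.
Convert: Sliding speed v = 2809 mm/s = 2.809 m/s. Distance L = v·t = 2.809 m/s × 251.9 s = 707.6 m.
Convert: Hardness H = 1.803 GPa = 1.803e+09 Pa.
In SI base units: W = 851.3 N, H = 1.803e+09 Pa, K = 4.034e-05.
Apply Archard: V = K·W·L/H = 4.034e-05 · 851.3 · 707.6 / 1.803e+09 = 1.348e-08 m³.

value=1.348e-08 m^3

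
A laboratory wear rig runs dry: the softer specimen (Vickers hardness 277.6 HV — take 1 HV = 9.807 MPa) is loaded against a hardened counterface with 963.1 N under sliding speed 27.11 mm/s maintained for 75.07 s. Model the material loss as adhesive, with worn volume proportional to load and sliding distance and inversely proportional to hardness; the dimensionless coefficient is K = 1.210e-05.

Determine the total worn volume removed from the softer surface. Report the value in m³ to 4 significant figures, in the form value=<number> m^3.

value=8.712e-12 m^3

The computation keeps exact precision. Intermediates appear rounded — one final rounding: 4 significant digits.
Sliding speed v = 27.11 mm/s = 0.02711 m/s. Path length L = v·t = 0.02711 m/s × 75.07 s = 2.035 m.
Hardness H = 277.6 HV × 9.807 MPa/HV = 2722 MPa = 2.722e+09 Pa.
Working in SI base units: W = 963.1 N, H = 2.722e+09 Pa, K = 1.210e-05.
Apply Archard: V = K·W·L/H = 1.210e-05 · 963.1 · 2.035 / 2.722e+09 = 8.712e-12 m³.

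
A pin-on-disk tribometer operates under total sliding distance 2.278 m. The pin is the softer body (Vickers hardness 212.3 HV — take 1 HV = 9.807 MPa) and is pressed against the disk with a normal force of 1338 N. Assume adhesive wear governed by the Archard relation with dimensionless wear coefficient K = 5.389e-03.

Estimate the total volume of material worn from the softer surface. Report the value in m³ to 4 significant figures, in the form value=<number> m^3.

Displayed values are rounded; each operation maintains exact precision. Rounded once at the end, at 4 significant digits.
Convert: Hardness H = 212.3 HV × 9.807 MPa/HV = 2082 MPa = 2.082e+09 Pa.
Collected in SI base units: W = 1338 N, H = 2.082e+09 Pa, K = 5.389e-03.
By Archard's law, V = K·W·L/H = 5.389e-03 · 1338 · 2.278 / 2.082e+09 = 7.889e-09 m³.

value=7.889e-09 m^3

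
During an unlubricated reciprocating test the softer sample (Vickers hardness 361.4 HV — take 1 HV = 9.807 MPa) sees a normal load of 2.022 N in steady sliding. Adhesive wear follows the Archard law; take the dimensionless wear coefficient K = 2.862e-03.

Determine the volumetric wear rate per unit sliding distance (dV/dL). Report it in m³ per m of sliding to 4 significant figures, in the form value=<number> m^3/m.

The intermediates are displayed rounded; all working math maintains exact precision; one final rounding, at four significant figures.
Convert: Hardness H = 361.4 HV × 9.807 MPa/HV = 3544 MPa = 3.544e+09 Pa.
Collected in SI base units: W = 2.022 N, H = 3.544e+09 Pa, K = 2.862e-03.
Sliding wear rate dV/dL = K·W/H: 2.862e-03 · 2.022 / 3.544e+09 = 1.633e-12 m³/m.

value=1.633e-12 m^3/m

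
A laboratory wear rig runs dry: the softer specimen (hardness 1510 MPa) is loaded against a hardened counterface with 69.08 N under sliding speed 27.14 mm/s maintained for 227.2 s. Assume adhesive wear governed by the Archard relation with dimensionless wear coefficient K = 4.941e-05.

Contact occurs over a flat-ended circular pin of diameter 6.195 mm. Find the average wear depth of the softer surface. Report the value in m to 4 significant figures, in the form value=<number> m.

Printed values are rounded — each operation maintains exact precision; a single final rounding to four significant figures.
Sliding speed v = 27.14 mm/s = 0.02714 m/s. Distance L = v·t = 0.02714 m/s × 227.2 s = 6.166 m.
Hardness H = 1510 MPa = 1.510e+09 Pa.
Pin diameter d = 6.195 mm = 0.006195 m. Contact area A = π·d²/4 = π·(0.006195 m)²/4 = 3.014e-05 m².
SI base units throughout: W = 69.08 N, H = 1.510e+09 Pa, K = 4.941e-05.
The Archard volume V = K·W·L/H = 4.941e-05 · 69.08 · 6.166 / 1.510e+09 = 1.394e-11 m³.
Mean depth h = V/A = 1.394e-11 / 3.014e-05 = 4.624e-07 m.

value=4.624e-07 m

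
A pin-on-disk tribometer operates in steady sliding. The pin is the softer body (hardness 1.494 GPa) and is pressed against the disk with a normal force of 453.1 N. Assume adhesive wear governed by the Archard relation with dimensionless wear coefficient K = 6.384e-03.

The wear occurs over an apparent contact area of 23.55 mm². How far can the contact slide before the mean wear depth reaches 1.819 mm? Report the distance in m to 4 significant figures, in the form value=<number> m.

value=22.13 m

All arithmetic carries full precision; the intermediates are shown rounded. Rounded just once to 4 significant figures.
Convert: Hardness H = 1.494 GPa = 1.494e+09 Pa.
Convert: Contact area A = 23.55 mm² = 2.355e-05 m².
Convert: Depth limit h_lim = 1.819 mm = 0.001819 m.
SI base units throughout: W = 453.1 N, H = 1.494e+09 Pa, K = 6.384e-03.
Wearable volume V_lim = h_lim·A = 0.001819 · 2.355e-05 = 4.284e-08 m³.
So the life L = V_lim·H/(K·W) = 4.284e-08 · 1.494e+09 / (6.384e-03 · 453.1) = 22.13 m.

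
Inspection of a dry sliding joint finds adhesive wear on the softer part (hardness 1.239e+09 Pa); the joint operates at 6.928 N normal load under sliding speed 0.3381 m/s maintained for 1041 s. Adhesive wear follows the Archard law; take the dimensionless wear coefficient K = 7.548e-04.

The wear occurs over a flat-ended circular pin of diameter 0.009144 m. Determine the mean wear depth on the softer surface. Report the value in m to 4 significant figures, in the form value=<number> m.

value=2.262e-05 m

Each operation holds exact precision, and intermediate values are displayed rounded; a single final rounding: 4 significant figures.
Path length L = v·t = 0.3381 m/s × 1041 s = 352.0 m.
Contact area A = π·d²/4 = π·(0.009144 m)²/4 = 6.567e-05 m².
In SI base units: W = 6.928 N, H = 1.239e+09 Pa, K = 7.548e-04.
Worn volume V = K·W·L/H = 7.548e-04 · 6.928 · 352.0 / 1.239e+09 = 1.485e-09 m³.
Mean depth h = V/A = 1.485e-09 / 6.567e-05 = 2.262e-05 m.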